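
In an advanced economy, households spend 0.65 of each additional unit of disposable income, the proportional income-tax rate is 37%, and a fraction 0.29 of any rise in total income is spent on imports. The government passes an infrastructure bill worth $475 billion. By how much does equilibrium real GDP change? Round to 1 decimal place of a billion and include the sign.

Expenditure multiplier = 1/(1 − c(1−t) + m) = 1/(1 − 0.65×0.63 + 0.29) = 1/0.8805 ≈ 1.136.
ΔY = k × ΔG = (+$475 billion) / 0.8805 ≈ +$539.5 billion.

+$539.5 billion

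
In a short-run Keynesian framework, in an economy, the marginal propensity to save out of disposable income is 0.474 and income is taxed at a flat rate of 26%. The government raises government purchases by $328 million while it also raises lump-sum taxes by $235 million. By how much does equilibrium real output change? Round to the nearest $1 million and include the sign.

+$335 million

MPC = 1 − MPS = 1 − 0.474 = 0.526.
Expenditure multiplier = 1/(1 − c(1−t)) = 1/(1 − 0.526×0.74) = 1/0.61076 ≈ 1.637.
ΔG contributes k·ΔG = (+$328 million) / 0.61076 ≈ +$537 million.
ΔT of +$235 million changes first-round spending by −c·ΔT = −$123.61 million, contributing k·(−c·ΔT) = (−$123.61 million) / 0.61076 ≈ −$202.4 million.
Net ΔY = k(ΔG − c·ΔT) = (+$204.39 million) / 0.61076 ≈ +$335 million.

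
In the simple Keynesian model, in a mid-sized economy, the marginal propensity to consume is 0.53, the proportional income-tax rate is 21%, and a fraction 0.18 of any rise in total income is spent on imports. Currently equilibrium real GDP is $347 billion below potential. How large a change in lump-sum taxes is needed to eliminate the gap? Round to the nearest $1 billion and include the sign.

Spending multiplier = 1/(1 − c(1−t) + m) = 1/(1 − 0.53×0.79 + 0.18) = 1/0.7613 ≈ 1.314.
Tax multiplier = −c·k = −0.53/0.7613 ≈ −0.696. Need ΔY = +$347 billion, so ΔT = ΔY/(−c·k) = −(+$347 billion) × 0.7613 / 0.53 ≈ −$498 billion.
The government should cut lump-sum taxes by $498 billion.

−$498 billion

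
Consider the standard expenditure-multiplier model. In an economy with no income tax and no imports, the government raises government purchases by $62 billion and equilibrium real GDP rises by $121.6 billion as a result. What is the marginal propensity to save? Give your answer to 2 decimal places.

0.51

Implied spending multiplier k = ΔY/ΔG = 121.6/62 ≈ 1.9613.
Since k = 1/(1 − MPC), MPC = 1 − 1/k = 1 − ΔG/ΔY = 1 − 62/121.6 ≈ 0.49.
MPS = 1 − MPC = 0.51.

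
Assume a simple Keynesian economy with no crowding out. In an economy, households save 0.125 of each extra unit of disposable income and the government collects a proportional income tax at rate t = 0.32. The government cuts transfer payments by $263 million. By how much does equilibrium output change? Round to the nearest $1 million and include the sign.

MPC = 1 − MPS = 1 − 0.125 = 0.875.
The transfer change shifts disposable income by −$263 million, so first-round consumption changes by c·ΔTR = 0.875 × (−$263 million) = −$230.125 million.
Expenditure multiplier = 1/(1 − c(1−t)) = 1/(1 − 0.875×0.68) = 1/0.405 ≈ 2.469.
The transfer multiplier is c × k ≈ 2.16, so ΔY = k × (c·ΔTR) = (−$230.125 million) / 0.405 ≈ −$568 million.

−$568 million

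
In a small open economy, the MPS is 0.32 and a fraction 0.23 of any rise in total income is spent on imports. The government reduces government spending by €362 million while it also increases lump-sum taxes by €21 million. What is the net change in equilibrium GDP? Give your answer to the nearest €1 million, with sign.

MPC = 1 − MPS = 1 − 0.32 = 0.68.
Expenditure multiplier = 1/(1 − c + m) = 1/(1 − 0.68 + 0.23) = 1/0.55 ≈ 1.818.
ΔG contributes k·ΔG = (−€362 million) / 0.55 ≈ −€658.2 million.
ΔT of +€21 million changes first-round spending by −c·ΔT = −€14.28 million, contributing k·(−c·ΔT) = (−€14.28 million) / 0.55 ≈ −€26 million.
Net ΔY = k(ΔG − c·ΔT) = (−€376.28 million) / 0.55 ≈ −€684 million.

−€684 million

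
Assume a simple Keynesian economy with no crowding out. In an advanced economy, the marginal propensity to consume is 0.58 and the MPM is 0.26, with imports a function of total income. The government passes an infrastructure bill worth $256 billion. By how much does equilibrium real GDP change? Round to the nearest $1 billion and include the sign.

Expenditure multiplier = 1/(1 − c + m) = 1/(1 − 0.58 + 0.26) = 1/0.68 ≈ 1.471.
ΔY = k × ΔG = (+$256 billion) / 0.68 ≈ +$376 billion.

+$376 billion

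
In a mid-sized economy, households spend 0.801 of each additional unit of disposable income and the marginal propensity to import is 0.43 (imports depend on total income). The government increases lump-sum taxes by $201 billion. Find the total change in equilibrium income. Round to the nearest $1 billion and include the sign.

−$256 billion

A lump-sum tax change of +$201 billion shifts disposable income by −$201 billion; first-round consumption changes by −c × ΔT = −0.801 × (+$201 billion) = −$161.001 billion.
Expenditure multiplier = 1/(1 − c + m) = 1/(1 − 0.801 + 0.43) = 1/0.629 ≈ 1.59.
The tax multiplier is −c × k ≈ −1.273, so ΔY = k × (−c·ΔT) = (−$161.001 billion) / 0.629 ≈ −$256 billion.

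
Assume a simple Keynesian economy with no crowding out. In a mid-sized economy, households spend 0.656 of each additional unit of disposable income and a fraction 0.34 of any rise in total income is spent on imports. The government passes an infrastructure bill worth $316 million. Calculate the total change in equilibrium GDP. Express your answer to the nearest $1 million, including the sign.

+$462 million

Spending multiplier = 1/(1 − c + m) = 1/(1 − 0.656 + 0.34) = 1/0.684 ≈ 1.462.
ΔY = k × ΔG = (+$316 million) / 0.684 ≈ +$462 million.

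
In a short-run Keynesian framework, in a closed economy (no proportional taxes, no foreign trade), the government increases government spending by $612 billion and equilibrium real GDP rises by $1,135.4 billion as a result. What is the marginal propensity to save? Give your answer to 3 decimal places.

0.539

Implied spending multiplier k = ΔY/ΔG = 1,135.4/612 ≈ 1.8552.
Since k = 1/(1 − MPC), MPC = 1 − 1/k = 1 − ΔG/ΔY = 1 − 612/1,135.4 ≈ 0.461.
MPS = 1 − MPC = 0.539.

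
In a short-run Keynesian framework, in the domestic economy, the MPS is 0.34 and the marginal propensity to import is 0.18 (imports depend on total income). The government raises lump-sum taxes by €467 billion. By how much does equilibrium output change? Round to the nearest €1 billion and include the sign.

MPC = 1 − MPS = 1 − 0.34 = 0.66.
A lump-sum tax change of +€467 billion shifts disposable income by −€467 billion; first-round consumption changes by −c × ΔT = −0.66 × (+€467 billion) = −€308.22 billion.
Expenditure multiplier = 1/(1 − c + m) = 1/(1 − 0.66 + 0.18) = 1/0.52 ≈ 1.923.
The tax multiplier is −c × k ≈ −1.269, so ΔY = k × (−c·ΔT) = (−€308.22 billion) / 0.52 ≈ −€593 billion.

−€593 billion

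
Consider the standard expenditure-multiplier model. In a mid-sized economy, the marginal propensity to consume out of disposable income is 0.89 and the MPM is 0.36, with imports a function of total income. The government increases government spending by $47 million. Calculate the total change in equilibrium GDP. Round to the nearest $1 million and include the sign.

Government-spending multiplier = 1/(1 − c + m) = 1/(1 − 0.89 + 0.36) = 1/0.47 ≈ 2.128.
ΔY = k × ΔG = (+$47 million) / 0.47 = +$100 million.

+$100 million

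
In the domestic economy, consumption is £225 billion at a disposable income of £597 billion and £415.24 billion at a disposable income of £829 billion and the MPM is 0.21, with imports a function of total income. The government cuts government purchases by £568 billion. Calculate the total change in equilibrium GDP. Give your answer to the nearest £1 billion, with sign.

MPC = ΔC/ΔYd = (415.24 − 225)/(829 − 597) = 190.24/232 = 0.82.
Spending multiplier = 1/(1 − c + m) = 1/(1 − 0.82 + 0.21) = 1/0.39 ≈ 2.564.
ΔY = k × ΔG = (−£568 billion) / 0.39 ≈ −£1,456 billion.

−£1,456 billion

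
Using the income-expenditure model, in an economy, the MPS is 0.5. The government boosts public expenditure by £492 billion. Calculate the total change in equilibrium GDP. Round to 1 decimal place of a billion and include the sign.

+£984.0 billion

MPC = 1 − MPS = 1 − 0.5 = 0.5.
Government-spending multiplier = 1/(1 − MPC) = 1/(1 − 0.5) = 1/0.5 = 2.
ΔY = k × ΔG = (+£492 billion) / 0.5 = +£984 billion.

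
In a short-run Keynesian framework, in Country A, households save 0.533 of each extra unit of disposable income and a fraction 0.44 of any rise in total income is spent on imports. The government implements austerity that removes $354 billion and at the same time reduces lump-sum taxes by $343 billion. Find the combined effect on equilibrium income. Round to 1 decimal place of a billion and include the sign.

MPC = 1 − MPS = 1 − 0.533 = 0.467.
Expenditure multiplier = 1/(1 − c + m) = 1/(1 − 0.467 + 0.44) = 1/0.973 ≈ 1.028.
ΔG contributes k·ΔG = (−$354 billion) / 0.973 ≈ −$363.8 billion.
ΔT of −$343 billion changes first-round spending by −c·ΔT = +$160.181 billion, contributing k·(−c·ΔT) = (+$160.181 billion) / 0.973 ≈ +$164.6 billion.
Net ΔY = k(ΔG − c·ΔT) = (−$193.819 billion) / 0.973 ≈ −$199.2 billion.

−$199.2 billion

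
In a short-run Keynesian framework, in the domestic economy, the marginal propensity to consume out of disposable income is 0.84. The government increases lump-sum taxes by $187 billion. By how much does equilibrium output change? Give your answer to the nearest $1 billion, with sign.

−$982 billion

A lump-sum tax change of +$187 billion shifts disposable income by −$187 billion; first-round consumption changes by −c × ΔT = −0.84 × (+$187 billion) = −$157.08 billion.
Expenditure multiplier = 1/(1 − MPC) = 1/(1 − 0.84) = 1/0.16 = 6.25.
The tax multiplier is −c × k = −5.25, so ΔY = k × (−c·ΔT) = (−$157.08 billion) / 0.16 ≈ −$982 billion.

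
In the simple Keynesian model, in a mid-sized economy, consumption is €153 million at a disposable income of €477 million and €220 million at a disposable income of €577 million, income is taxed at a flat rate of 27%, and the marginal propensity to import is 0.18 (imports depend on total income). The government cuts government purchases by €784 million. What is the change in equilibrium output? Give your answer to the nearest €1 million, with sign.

MPC = ΔC/ΔYd = (220 − 153)/(577 − 477) = 67/100 = 0.67.
Expenditure multiplier = 1/(1 − c(1−t) + m) = 1/(1 − 0.67×0.73 + 0.18) = 1/0.6909 ≈ 1.447.
ΔY = k × ΔG = (−€784 million) / 0.6909 ≈ −€1,135 million.

−€1,135 million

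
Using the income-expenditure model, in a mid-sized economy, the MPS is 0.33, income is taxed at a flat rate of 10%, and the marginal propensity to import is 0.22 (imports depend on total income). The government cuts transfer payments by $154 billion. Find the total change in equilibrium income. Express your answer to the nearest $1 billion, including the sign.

MPC = 1 − MPS = 1 − 0.33 = 0.67.
The transfer change shifts disposable income by −$154 billion, so first-round consumption changes by c·ΔTR = 0.67 × (−$154 billion) = −$103.18 billion.
Expenditure multiplier = 1/(1 − c(1−t) + m) = 1/(1 − 0.67×0.9 + 0.22) = 1/0.617 ≈ 1.621.
The transfer multiplier is c × k ≈ 1.086, so ΔY = k × (c·ΔTR) = (−$103.18 billion) / 0.617 ≈ −$167 billion.

−$167 billion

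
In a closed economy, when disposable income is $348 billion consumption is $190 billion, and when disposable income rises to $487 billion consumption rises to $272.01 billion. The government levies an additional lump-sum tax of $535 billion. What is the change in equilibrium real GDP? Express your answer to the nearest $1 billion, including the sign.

MPC = ΔC/ΔYd = (272.01 − 190)/(487 − 348) = 82.01/139 = 0.59.
A lump-sum tax change of +$535 billion shifts disposable income by −$535 billion; first-round consumption changes by −c × ΔT = −0.59 × (+$535 billion) = −$315.65 billion.
Expenditure multiplier = 1/(1 − MPC) = 1/(1 − 0.59) = 1/0.41 ≈ 2.439.
The tax multiplier is −c × k ≈ −1.439, so ΔY = k × (−c·ΔT) = (−$315.65 billion) / 0.41 ≈ −$770 billion.

−$770 billion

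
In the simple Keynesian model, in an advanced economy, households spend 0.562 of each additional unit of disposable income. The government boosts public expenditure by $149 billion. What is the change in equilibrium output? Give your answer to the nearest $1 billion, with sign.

+$340 billion

Spending multiplier = 1/(1 − MPC) = 1/(1 − 0.562) = 1/0.438 ≈ 2.283.
ΔY = k × ΔG = (+$149 billion) / 0.438 ≈ +$340 billion.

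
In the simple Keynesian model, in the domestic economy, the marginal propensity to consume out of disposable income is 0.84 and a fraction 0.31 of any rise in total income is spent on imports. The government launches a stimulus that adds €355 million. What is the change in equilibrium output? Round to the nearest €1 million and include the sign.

Spending multiplier = 1/(1 − c + m) = 1/(1 − 0.84 + 0.31) = 1/0.47 ≈ 2.128.
ΔY = k × ΔG = (+€355 million) / 0.47 ≈ +€755 million.

+€755 million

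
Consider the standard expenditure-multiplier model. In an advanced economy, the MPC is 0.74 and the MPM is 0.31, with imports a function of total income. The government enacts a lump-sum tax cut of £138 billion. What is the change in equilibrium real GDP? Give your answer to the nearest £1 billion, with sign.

A lump-sum tax change of −£138 billion shifts disposable income by +£138 billion; first-round consumption changes by −c × ΔT = −0.74 × (−£138 billion) = +£102.12 billion.
Expenditure multiplier = 1/(1 − c + m) = 1/(1 − 0.74 + 0.31) = 1/0.57 ≈ 1.754.
The tax multiplier is −c × k ≈ −1.298, so ΔY = k × (−c·ΔT) = (+£102.12 billion) / 0.57 ≈ +£179 billion.

+£179 billion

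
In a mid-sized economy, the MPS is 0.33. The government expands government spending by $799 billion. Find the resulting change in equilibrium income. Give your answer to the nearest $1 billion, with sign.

+$2,421 billion

MPC = 1 − MPS = 1 − 0.33 = 0.67.
Spending multiplier = 1/(1 − MPC) = 1/(1 − 0.67) = 1/0.33 ≈ 3.03.
ΔY = k × ΔG = (+$799 billion) / 0.33 ≈ +$2,421 billion.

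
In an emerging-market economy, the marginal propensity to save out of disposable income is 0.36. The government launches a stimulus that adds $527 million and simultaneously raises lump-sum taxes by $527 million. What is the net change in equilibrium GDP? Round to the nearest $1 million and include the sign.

+$527 million

MPC = 1 − MPS = 1 − 0.36 = 0.64.
Expenditure multiplier = 1/(1 − MPC) = 1/(1 − 0.64) = 1/0.36 ≈ 2.778.
ΔG contributes k·ΔG = (+$527 million) / 0.36 ≈ +$1,463.9 million.
ΔT of +$527 million changes first-round spending by −c·ΔT = −$337.28 million, contributing k·(−c·ΔT) = (−$337.28 million) / 0.36 ≈ −$936.9 million.
With ΔG = ΔT and no other leakages, the balanced-budget multiplier is 1, so ΔY = ΔG = +$527 million.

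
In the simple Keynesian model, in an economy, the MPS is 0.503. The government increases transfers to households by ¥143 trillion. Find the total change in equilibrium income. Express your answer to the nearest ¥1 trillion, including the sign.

MPC = 1 − MPS = 1 − 0.503 = 0.497.
The transfer change shifts disposable income by +¥143 trillion, so first-round consumption changes by c·ΔTR = 0.497 × (+¥143 trillion) = +¥71.071 trillion.
Expenditure multiplier = 1/(1 − MPC) = 1/(1 − 0.497) = 1/0.503 ≈ 1.988.
The transfer multiplier is c × k ≈ 0.988, so ΔY = k × (c·ΔTR) = (+¥71.071 trillion) / 0.503 ≈ +¥141 trillion.

+¥141 trillion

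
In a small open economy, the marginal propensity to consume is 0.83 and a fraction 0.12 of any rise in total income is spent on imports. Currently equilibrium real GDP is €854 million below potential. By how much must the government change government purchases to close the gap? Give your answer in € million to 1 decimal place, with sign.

+€247.7 million

Spending multiplier = 1/(1 − c + m) = 1/(1 − 0.83 + 0.12) = 1/0.29 ≈ 3.448.
Need ΔY = +€854 million, so ΔG = ΔY/k = (+€854 million) × 0.29 ≈ +€247.7 million.
The government should increase government purchases by €247.7 million.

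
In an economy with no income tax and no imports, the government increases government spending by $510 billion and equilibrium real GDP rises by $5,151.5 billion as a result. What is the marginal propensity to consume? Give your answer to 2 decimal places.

0.90

Implied spending multiplier k = ΔY/ΔG = 5,151.5/510 ≈ 10.101.
Since k = 1/(1 − MPC), MPC = 1 − 1/k = 1 − ΔG/ΔY = 1 − 510/5,151.5 ≈ 0.90.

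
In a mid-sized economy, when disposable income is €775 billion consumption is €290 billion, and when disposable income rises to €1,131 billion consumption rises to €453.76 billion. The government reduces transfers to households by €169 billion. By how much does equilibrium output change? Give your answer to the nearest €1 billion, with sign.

MPC = ΔC/ΔYd = (453.76 − 290)/(1,131 − 775) = 163.76/356 = 0.46.
The transfer change shifts disposable income by −€169 billion, so first-round consumption changes by c·ΔTR = 0.46 × (−€169 billion) = −€77.74 billion.
Expenditure multiplier = 1/(1 − MPC) = 1/(1 − 0.46) = 1/0.54 ≈ 1.852.
The transfer multiplier is c × k ≈ 0.852, so ΔY = k × (c·ΔTR) = (−€77.74 billion) / 0.54 ≈ −€144 billion.

−€144 billion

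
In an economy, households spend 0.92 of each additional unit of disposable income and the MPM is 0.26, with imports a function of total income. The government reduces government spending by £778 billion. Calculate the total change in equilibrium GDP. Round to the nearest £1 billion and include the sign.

−£2,288 billion

Government-spending multiplier = 1/(1 − c + m) = 1/(1 − 0.92 + 0.26) = 1/0.34 ≈ 2.941.
ΔY = k × ΔG = (−£778 billion) / 0.34 ≈ −£2,288 billion.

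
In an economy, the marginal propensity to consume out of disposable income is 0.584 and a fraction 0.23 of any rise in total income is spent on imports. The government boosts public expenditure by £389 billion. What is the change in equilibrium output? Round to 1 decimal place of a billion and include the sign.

Government-spending multiplier = 1/(1 − c + m) = 1/(1 − 0.584 + 0.23) = 1/0.646 ≈ 1.548.
ΔY = k × ΔG = (+£389 billion) / 0.646 ≈ +£602.2 billion.

+£602.2 billion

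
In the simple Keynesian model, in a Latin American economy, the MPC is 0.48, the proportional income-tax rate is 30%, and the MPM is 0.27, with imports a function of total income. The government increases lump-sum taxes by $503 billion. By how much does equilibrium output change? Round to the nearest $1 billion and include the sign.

A lump-sum tax change of +$503 billion shifts disposable income by −$503 billion; first-round consumption changes by −c × ΔT = −0.48 × (+$503 billion) = −$241.44 billion.
Expenditure multiplier = 1/(1 − c(1−t) + m) = 1/(1 − 0.48×0.7 + 0.27) = 1/0.934 ≈ 1.071.
The tax multiplier is −c × k ≈ −0.514, so ΔY = k × (−c·ΔT) = (−$241.44 billion) / 0.934 ≈ −$259 billion.

−$259 billion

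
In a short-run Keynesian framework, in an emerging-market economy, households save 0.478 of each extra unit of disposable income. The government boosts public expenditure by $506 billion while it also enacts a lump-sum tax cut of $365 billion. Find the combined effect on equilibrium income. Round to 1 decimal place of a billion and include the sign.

+$1,457.2 billion

MPC = 1 − MPS = 1 − 0.478 = 0.522.
Expenditure multiplier = 1/(1 − MPC) = 1/(1 − 0.522) = 1/0.478 ≈ 2.092.
ΔG contributes k·ΔG = (+$506 billion) / 0.478 ≈ +$1,058.6 billion.
ΔT of −$365 billion changes first-round spending by −c·ΔT = +$190.53 billion, contributing k·(−c·ΔT) = (+$190.53 billion) / 0.478 ≈ +$398.6 billion.
Net ΔY = k(ΔG − c·ΔT) = (+$696.53 billion) / 0.478 ≈ +$1,457.2 billion.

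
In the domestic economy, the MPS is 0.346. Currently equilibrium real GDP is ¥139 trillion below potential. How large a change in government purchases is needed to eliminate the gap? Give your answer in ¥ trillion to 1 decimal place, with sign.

+¥48.1 trillion

MPC = 1 − MPS = 1 − 0.346 = 0.654.
Spending multiplier = 1/(1 − MPC) = 1/(1 − 0.654) = 1/0.346 ≈ 2.89.
Need ΔY = +¥139 trillion, so ΔG = ΔY/k = (+¥139 trillion) × 0.346 ≈ +¥48.1 trillion.
The government should increase government purchases by ¥48.1 trillion.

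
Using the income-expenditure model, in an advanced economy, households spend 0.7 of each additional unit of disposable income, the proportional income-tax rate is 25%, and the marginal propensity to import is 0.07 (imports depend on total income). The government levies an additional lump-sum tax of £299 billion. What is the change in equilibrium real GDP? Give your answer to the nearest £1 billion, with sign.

A lump-sum tax change of +£299 billion shifts disposable income by −£299 billion; first-round consumption changes by −c × ΔT = −0.7 × (+£299 billion) = −£209.3 billion.
Expenditure multiplier = 1/(1 − c(1−t) + m) = 1/(1 − 0.7×0.75 + 0.07) = 1/0.545 ≈ 1.835.
The tax multiplier is −c × k ≈ −1.284, so ΔY = k × (−c·ΔT) = (−£209.3 billion) / 0.545 ≈ −£384 billion.

−£384 billion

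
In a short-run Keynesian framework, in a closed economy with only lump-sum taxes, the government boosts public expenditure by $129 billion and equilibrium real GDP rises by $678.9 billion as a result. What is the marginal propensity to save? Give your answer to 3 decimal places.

Implied spending multiplier k = ΔY/ΔG = 678.9/129 ≈ 5.2628.
Since k = 1/(1 − MPC), MPC = 1 − 1/k = 1 − ΔG/ΔY = 1 − 129/678.9 ≈ 0.810.
MPS = 1 − MPC = 0.190.

0.190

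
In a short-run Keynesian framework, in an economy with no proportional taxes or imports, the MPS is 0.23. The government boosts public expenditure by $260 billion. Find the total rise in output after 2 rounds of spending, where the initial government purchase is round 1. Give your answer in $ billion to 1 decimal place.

MPC = 1 − MPS = 1 − 0.23 = 0.77.
Round 1 adds ΔG = $260 billion; each later round is MPC = 0.77 times the previous.
After 2 rounds: 260 + 200.2 = ΔG·(1 − c^2)/(1 − c) = 260 × (1 − 0.5929)/0.23 = $460.2 billion.

$460.2 billion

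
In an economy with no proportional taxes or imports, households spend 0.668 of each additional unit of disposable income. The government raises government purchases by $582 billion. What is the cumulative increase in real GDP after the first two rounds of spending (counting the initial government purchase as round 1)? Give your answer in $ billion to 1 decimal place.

$970.8 billion

Round 1 adds ΔG = $582 billion; each later round is MPC = 0.668 times the previous.
After 2 rounds: 582 + 388.776 = ΔG·(1 − c^2)/(1 − c) = 582 × (1 − 0.446224)/0.332 ≈ $970.8 billion.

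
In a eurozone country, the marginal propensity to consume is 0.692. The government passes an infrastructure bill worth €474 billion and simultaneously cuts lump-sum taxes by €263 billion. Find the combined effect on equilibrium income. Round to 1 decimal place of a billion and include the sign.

Expenditure multiplier = 1/(1 − MPC) = 1/(1 − 0.692) = 1/0.308 ≈ 3.247.
ΔG contributes k·ΔG = (+€474 billion) / 0.308 ≈ +€1,539 billion.
ΔT of −€263 billion changes first-round spending by −c·ΔT = +€181.996 billion, contributing k·(−c·ΔT) = (+€181.996 billion) / 0.308 ≈ +€590.9 billion.
Net ΔY = k(ΔG − c·ΔT) = (+€655.996 billion) / 0.308 ≈ +€2,129.9 billion.

+€2,129.9 billion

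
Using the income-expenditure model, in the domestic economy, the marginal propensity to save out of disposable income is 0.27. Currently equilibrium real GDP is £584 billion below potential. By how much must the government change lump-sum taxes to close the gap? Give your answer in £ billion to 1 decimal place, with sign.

−£216.0 billion

MPC = 1 − MPS = 1 − 0.27 = 0.73.
Spending multiplier = 1/(1 − MPC) = 1/(1 − 0.73) = 1/0.27 ≈ 3.704.
Tax multiplier = −c·k = −0.73/0.27 ≈ −2.704. Need ΔY = +£584 billion, so ΔT = ΔY/(−c·k) = −(+£584 billion) × 0.27 / 0.73 = −£216 billion.
The government should cut lump-sum taxes by £216 billion.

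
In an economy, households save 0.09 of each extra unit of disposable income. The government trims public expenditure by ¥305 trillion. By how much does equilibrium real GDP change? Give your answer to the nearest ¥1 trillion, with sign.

MPC = 1 − MPS = 1 − 0.09 = 0.91.
Expenditure multiplier = 1/(1 − MPC) = 1/(1 − 0.91) = 1/0.09 ≈ 11.111.
ΔY = k × ΔG = (−¥305 trillion) / 0.09 ≈ −¥3,389 trillion.

−¥3,389 trillion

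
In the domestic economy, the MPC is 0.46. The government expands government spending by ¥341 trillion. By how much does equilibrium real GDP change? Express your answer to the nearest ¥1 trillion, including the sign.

+¥631 trillion

Spending multiplier = 1/(1 − MPC) = 1/(1 − 0.46) = 1/0.54 ≈ 1.852.
ΔY = k × ΔG = (+¥341 trillion) / 0.54 ≈ +¥631 trillion.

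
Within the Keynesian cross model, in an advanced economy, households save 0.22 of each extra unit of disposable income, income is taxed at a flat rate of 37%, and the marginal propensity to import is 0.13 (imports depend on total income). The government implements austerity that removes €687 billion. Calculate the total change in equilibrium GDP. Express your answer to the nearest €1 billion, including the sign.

−€1,076 billion

MPC = 1 − MPS = 1 − 0.22 = 0.78.
Government-spending multiplier = 1/(1 − c(1−t) + m) = 1/(1 − 0.78×0.63 + 0.13) = 1/0.6386 ≈ 1.566.
ΔY = k × ΔG = (−€687 billion) / 0.6386 ≈ −€1,076 billion.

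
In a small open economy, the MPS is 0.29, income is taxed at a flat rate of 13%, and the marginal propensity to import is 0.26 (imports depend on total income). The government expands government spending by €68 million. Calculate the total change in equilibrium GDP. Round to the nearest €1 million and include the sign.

MPC = 1 − MPS = 1 − 0.29 = 0.71.
Expenditure multiplier = 1/(1 − c(1−t) + m) = 1/(1 − 0.71×0.87 + 0.26) = 1/0.6423 ≈ 1.557.
ΔY = k × ΔG = (+€68 million) / 0.6423 ≈ +€106 million.

+€106 million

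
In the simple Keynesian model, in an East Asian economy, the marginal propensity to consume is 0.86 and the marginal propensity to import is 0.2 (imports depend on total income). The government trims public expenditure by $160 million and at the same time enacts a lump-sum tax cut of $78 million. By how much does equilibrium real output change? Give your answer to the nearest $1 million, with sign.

Expenditure multiplier = 1/(1 − c + m) = 1/(1 − 0.86 + 0.2) = 1/0.34 ≈ 2.941.
ΔG contributes k·ΔG = (−$160 million) / 0.34 ≈ −$470.6 million.
ΔT of −$78 million changes first-round spending by −c·ΔT = +$67.08 million, contributing k·(−c·ΔT) = (+$67.08 million) / 0.34 ≈ +$197.3 million.
Net ΔY = k(ΔG − c·ΔT) = (−$92.92 million) / 0.34 ≈ −$273 million.

−$273 million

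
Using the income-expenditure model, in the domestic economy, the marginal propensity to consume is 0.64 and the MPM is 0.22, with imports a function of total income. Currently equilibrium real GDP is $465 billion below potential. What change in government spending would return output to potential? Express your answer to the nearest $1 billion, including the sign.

+$270 billion

Spending multiplier = 1/(1 − c + m) = 1/(1 − 0.64 + 0.22) = 1/0.58 ≈ 1.724.
Need ΔY = +$465 billion, so ΔG = ΔY/k = (+$465 billion) × 0.58 ≈ +$270 billion.
The government should increase government spending by $270 billion.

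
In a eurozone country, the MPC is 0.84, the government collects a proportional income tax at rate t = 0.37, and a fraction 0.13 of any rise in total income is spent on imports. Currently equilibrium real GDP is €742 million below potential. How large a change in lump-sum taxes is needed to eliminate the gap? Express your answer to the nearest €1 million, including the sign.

−€531 million

Spending multiplier = 1/(1 − c(1−t) + m) = 1/(1 − 0.84×0.63 + 0.13) = 1/0.6008 ≈ 1.664.
Tax multiplier = −c·k = −0.84/0.6008 ≈ −1.398. Need ΔY = +€742 million, so ΔT = ΔY/(−c·k) = −(+€742 million) × 0.6008 / 0.84 ≈ −€531 million.
The government should cut lump-sum taxes by €531 million.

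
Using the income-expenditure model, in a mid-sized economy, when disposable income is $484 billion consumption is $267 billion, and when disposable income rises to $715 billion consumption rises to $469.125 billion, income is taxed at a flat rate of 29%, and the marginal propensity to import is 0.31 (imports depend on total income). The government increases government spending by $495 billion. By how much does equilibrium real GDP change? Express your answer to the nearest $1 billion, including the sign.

+$719 billion

MPC = ΔC/ΔYd = (469.125 − 267)/(715 − 484) = 202.125/231 = 0.875.
Expenditure multiplier = 1/(1 − c(1−t) + m) = 1/(1 − 0.875×0.71 + 0.31) = 1/0.68875 ≈ 1.452.
ΔY = k × ΔG = (+$495 billion) / 0.68875 ≈ +$719 billion.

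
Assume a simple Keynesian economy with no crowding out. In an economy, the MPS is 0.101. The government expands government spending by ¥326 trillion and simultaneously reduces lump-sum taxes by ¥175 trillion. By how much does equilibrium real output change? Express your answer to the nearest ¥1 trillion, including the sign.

MPC = 1 − MPS = 1 − 0.101 = 0.899.
Expenditure multiplier = 1/(1 − MPC) = 1/(1 − 0.899) = 1/0.101 ≈ 9.901.
ΔG contributes k·ΔG = (+¥326 trillion) / 0.101 ≈ +¥3,227.7 trillion.
ΔT of −¥175 trillion changes first-round spending by −c·ΔT = +¥157.325 trillion, contributing k·(−c·ΔT) = (+¥157.325 trillion) / 0.101 ≈ +¥1,557.7 trillion.
Net ΔY = k(ΔG − c·ΔT) = (+¥483.325 trillion) / 0.101 ≈ +¥4,785 trillion.

+¥4,785 trillion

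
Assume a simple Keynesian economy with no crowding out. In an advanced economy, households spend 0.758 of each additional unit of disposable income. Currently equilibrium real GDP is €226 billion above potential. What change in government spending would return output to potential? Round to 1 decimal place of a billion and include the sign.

Spending multiplier = 1/(1 − MPC) = 1/(1 − 0.758) = 1/0.242 ≈ 4.132.
Need ΔY = −€226 billion, so ΔG = ΔY/k = (−€226 billion) × 0.242 ≈ −€54.7 billion.
The government should cut government spending by €54.7 billion.

−€54.7 billion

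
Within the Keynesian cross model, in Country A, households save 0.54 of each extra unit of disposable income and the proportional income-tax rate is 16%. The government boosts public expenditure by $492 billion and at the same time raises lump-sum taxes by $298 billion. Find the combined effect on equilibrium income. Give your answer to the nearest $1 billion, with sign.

+$578 billion

MPC = 1 − MPS = 1 − 0.54 = 0.46.
Expenditure multiplier = 1/(1 − c(1−t)) = 1/(1 − 0.46×0.84) = 1/0.6136 ≈ 1.63.
ΔG contributes k·ΔG = (+$492 billion) / 0.6136 ≈ +$801.8 billion.
ΔT of +$298 billion changes first-round spending by −c·ΔT = −$137.08 billion, contributing k·(−c·ΔT) = (−$137.08 billion) / 0.6136 ≈ −$223.4 billion.
Net ΔY = k(ΔG − c·ΔT) = (+$354.92 billion) / 0.6136 ≈ +$578 billion.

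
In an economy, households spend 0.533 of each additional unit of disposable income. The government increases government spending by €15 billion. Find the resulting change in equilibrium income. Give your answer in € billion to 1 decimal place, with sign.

Government-spending multiplier = 1/(1 − MPC) = 1/(1 − 0.533) = 1/0.467 ≈ 2.141.
ΔY = k × ΔG = (+€15 billion) / 0.467 ≈ +€32.1 billion.

+€32.1 billion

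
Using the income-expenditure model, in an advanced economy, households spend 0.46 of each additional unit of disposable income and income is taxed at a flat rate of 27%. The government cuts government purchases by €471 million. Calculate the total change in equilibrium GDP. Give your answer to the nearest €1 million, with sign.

Spending multiplier = 1/(1 − c(1−t)) = 1/(1 − 0.46×0.73) = 1/0.6642 ≈ 1.506.
ΔY = k × ΔG = (−€471 million) / 0.6642 ≈ −€709 million.

−€709 million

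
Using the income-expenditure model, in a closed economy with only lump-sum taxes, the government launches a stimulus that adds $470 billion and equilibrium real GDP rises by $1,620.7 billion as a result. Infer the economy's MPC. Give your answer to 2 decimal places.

Implied spending multiplier k = ΔY/ΔG = 1,620.7/470 ≈ 3.4483.
Since k = 1/(1 − MPC), MPC = 1 − 1/k = 1 − ΔG/ΔY = 1 − 470/1,620.7 ≈ 0.71.

0.71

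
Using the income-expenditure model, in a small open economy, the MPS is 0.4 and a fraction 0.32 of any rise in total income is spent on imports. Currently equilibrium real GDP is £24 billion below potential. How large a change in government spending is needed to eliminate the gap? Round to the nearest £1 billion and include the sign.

+£17 billion

MPC = 1 − MPS = 1 − 0.4 = 0.6.
Spending multiplier = 1/(1 − c + m) = 1/(1 − 0.6 + 0.32) = 1/0.72 ≈ 1.389.
Need ΔY = +£24 billion, so ΔG = ΔY/k = (+£24 billion) × 0.72 ≈ +£17 billion.
The government should increase government spending by £17 billion.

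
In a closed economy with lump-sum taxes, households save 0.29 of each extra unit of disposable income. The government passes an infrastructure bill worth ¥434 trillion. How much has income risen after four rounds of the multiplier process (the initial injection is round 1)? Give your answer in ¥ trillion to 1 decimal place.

¥1,116.3 trillion

MPC = 1 − MPS = 1 − 0.29 = 0.71.
Round 1 adds ΔG = ¥434 trillion; each later round is MPC = 0.71 times the previous.
After 4 rounds: 434 + 308.14 + 218.7794 + 155.333374 = ΔG·(1 − c^4)/(1 − c) = 434 × (1 − 0.25411681)/0.29 ≈ ¥1,116.3 trillion.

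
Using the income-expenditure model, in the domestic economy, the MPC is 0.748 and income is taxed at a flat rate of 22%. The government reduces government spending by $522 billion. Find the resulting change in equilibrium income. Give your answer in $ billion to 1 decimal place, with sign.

Spending multiplier = 1/(1 − c(1−t)) = 1/(1 − 0.748×0.78) = 1/0.41656 ≈ 2.401.
ΔY = k × ΔG = (−$522 billion) / 0.41656 ≈ −$1,253.1 billion.

−$1,253.1 billion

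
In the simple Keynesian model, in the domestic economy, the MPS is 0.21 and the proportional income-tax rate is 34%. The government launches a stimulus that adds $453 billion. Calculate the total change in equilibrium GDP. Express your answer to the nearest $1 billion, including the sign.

+$947 billion

MPC = 1 − MPS = 1 − 0.21 = 0.79.
Spending multiplier = 1/(1 − c(1−t)) = 1/(1 − 0.79×0.66) = 1/0.4786 ≈ 2.089.
ΔY = k × ΔG = (+$453 billion) / 0.4786 ≈ +$947 billion.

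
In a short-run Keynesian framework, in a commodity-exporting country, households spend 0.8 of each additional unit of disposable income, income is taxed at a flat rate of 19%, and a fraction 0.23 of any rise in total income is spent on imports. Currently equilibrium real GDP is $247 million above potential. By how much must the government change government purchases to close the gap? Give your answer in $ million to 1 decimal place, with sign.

−$143.8 million

Spending multiplier = 1/(1 − c(1−t) + m) = 1/(1 − 0.8×0.81 + 0.23) = 1/0.582 ≈ 1.718.
Need ΔY = −$247 million, so ΔG = ΔY/k = (−$247 million) × 0.582 ≈ −$143.8 million.
The government should cut government purchases by $143.8 million.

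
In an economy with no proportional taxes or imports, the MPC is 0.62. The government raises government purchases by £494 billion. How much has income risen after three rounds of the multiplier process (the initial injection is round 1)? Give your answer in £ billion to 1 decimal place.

£990.2 billion

Round 1 adds ΔG = £494 billion; each later round is MPC = 0.62 times the previous.
After 3 rounds: 494 + 306.28 + 189.8936 = ΔG·(1 − c^3)/(1 − c) = 494 × (1 − 0.238328)/0.38 ≈ £990.2 billion.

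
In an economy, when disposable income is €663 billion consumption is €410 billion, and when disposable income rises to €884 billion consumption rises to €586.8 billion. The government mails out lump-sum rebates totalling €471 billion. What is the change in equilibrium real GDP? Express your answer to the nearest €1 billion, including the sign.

+€1,884 billion

MPC = ΔC/ΔYd = (586.8 − 410)/(884 − 663) = 176.8/221 = 0.8.
A lump-sum tax change of −€471 billion shifts disposable income by +€471 billion; first-round consumption changes by −c × ΔT = −0.8 × (−€471 billion) = +€376.8 billion.
Expenditure multiplier = 1/(1 − MPC) = 1/(1 − 0.8) = 1/0.2 = 5.
The tax multiplier is −c × k = −4, so ΔY = k × (−c·ΔT) = (+€376.8 billion) / 0.2 = +€1,884 billion.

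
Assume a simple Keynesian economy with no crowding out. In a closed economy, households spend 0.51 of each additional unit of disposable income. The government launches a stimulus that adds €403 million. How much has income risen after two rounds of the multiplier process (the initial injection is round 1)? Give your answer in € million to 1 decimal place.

Round 1 adds ΔG = €403 million; each later round is MPC = 0.51 times the previous.
After 2 rounds: 403 + 205.53 = ΔG·(1 − c^2)/(1 − c) = 403 × (1 − 0.2601)/0.49 ≈ €608.5 million.

€608.5 million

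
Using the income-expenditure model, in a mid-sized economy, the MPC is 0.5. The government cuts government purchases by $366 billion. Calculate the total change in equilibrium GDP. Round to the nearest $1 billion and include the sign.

Expenditure multiplier = 1/(1 − MPC) = 1/(1 − 0.5) = 1/0.5 = 2.
ΔY = k × ΔG = (−$366 billion) / 0.5 = −$732 billion.

−$732 billion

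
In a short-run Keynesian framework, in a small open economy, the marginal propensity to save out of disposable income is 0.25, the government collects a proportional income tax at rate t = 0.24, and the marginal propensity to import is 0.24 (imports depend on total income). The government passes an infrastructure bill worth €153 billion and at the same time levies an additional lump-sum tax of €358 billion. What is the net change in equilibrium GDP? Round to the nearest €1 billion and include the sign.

−€172 billion

MPC = 1 − MPS = 1 − 0.25 = 0.75.
Expenditure multiplier = 1/(1 − c(1−t) + m) = 1/(1 − 0.75×0.76 + 0.24) = 1/0.67 ≈ 1.493.
ΔG contributes k·ΔG = (+€153 billion) / 0.67 ≈ +€228.4 billion.
ΔT of +€358 billion changes first-round spending by −c·ΔT = −€268.5 billion, contributing k·(−c·ΔT) = (−€268.5 billion) / 0.67 ≈ −€400.7 billion.
Net ΔY = k(ΔG − c·ΔT) = (−€115.5 billion) / 0.67 ≈ −€172 billion.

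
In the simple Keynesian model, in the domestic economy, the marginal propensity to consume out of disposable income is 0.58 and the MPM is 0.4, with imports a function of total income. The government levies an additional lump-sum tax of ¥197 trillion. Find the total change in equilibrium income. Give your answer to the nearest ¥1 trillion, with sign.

−¥139 trillion

A lump-sum tax change of +¥197 trillion shifts disposable income by −¥197 trillion; first-round consumption changes by −c × ΔT = −0.58 × (+¥197 trillion) = −¥114.26 trillion.
Expenditure multiplier = 1/(1 − c + m) = 1/(1 − 0.58 + 0.4) = 1/0.82 ≈ 1.22.
The tax multiplier is −c × k ≈ −0.707, so ΔY = k × (−c·ΔT) = (−¥114.26 trillion) / 0.82 ≈ −¥139 trillion.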